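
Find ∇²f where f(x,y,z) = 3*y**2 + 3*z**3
18*z + 6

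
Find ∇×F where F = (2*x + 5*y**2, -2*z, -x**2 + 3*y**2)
(6*y + 2, 2*x, -10*y)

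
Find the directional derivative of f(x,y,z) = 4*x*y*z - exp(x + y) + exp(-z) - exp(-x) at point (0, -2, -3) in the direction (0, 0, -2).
exp(3)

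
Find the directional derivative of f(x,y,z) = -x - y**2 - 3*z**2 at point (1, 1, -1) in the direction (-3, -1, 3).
23*sqrt(19)/19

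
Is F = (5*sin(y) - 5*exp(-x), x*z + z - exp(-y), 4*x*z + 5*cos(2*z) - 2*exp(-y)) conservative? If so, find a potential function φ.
No, ∇×F = (-x - 1 + 2*exp(-y), -4*z, z - 5*cos(y)) ≠ 0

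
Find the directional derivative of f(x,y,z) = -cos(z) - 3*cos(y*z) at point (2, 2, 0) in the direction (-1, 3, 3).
0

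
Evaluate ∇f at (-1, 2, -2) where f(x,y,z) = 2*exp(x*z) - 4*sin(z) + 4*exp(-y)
(-4*exp(2), -4*exp(-2), -2*exp(2) - 4*cos(2))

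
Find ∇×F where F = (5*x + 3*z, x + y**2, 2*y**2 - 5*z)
(4*y, 3, 1)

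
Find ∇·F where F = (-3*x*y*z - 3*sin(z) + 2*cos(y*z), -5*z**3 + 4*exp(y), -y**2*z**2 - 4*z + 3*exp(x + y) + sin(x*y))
-2*y**2*z - 3*y*z + 4*exp(y) - 4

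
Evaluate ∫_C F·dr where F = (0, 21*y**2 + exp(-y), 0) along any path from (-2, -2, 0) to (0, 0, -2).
exp(2) + 55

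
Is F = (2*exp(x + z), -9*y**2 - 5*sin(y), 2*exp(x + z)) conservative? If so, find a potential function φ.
Yes, F is conservative. φ = -3*y**3 + 2*exp(x + z) + 5*cos(y)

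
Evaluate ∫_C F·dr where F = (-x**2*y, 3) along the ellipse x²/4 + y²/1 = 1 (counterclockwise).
2*pi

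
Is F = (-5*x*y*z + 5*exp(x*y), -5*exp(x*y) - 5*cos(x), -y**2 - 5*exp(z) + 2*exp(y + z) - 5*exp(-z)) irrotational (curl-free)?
No, ∇×F = (-2*y + 2*exp(y + z), -5*x*y, 5*x*z - 5*x*exp(x*y) - 5*y*exp(x*y) + 5*sin(x))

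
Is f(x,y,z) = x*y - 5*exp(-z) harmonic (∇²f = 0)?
No, ∇²f = -5*exp(-z)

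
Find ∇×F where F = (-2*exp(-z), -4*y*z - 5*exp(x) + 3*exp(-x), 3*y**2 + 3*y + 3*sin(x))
(10*y + 3, -3*cos(x) + 2*exp(-z), -5*exp(x) - 3*exp(-x))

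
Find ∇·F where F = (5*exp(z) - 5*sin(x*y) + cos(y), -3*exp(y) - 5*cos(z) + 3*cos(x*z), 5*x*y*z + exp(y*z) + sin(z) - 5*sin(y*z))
5*x*y + y*exp(y*z) - 5*y*cos(x*y) - 5*y*cos(y*z) - 3*exp(y) + cos(z)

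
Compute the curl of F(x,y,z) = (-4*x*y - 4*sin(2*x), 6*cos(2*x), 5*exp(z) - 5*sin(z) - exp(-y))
(exp(-y), 0, 4*x - 12*sin(2*x))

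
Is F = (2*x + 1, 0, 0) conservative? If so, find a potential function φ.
Yes, F is conservative. φ = x*(x + 1)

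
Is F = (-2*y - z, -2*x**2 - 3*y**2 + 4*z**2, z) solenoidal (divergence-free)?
No, ∇·F = 1 - 6*y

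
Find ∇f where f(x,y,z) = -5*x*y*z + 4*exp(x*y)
(y*(-5*z + 4*exp(x*y)), x*(-5*z + 4*exp(x*y)), -5*x*y)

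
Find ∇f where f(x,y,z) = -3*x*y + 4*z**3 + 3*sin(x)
(-3*y + 3*cos(x), -3*x, 12*z**2)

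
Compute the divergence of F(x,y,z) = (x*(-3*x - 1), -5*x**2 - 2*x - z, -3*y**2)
-6*x - 1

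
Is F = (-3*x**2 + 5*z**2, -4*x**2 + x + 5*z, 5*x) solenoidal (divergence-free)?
No, ∇·F = -6*x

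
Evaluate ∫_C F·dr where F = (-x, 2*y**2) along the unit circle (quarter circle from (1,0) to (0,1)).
7/6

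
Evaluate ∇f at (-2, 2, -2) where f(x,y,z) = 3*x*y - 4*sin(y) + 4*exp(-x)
(6 - 4*exp(2), -6 - 4*cos(2), 0)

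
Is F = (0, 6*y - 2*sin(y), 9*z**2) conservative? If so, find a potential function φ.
Yes, F is conservative. φ = 3*y**2 + 3*z**3 + 2*cos(y)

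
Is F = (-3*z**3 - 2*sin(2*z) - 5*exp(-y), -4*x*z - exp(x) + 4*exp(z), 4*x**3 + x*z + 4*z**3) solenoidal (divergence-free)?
No, ∇·F = x + 12*z**2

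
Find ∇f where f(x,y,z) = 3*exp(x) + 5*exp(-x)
(3*exp(x) - 5*exp(-x), 0, 0)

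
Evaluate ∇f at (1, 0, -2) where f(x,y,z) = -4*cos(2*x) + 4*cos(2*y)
(8*sin(2), 0, 0)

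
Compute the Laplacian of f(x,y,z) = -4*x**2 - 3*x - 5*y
-8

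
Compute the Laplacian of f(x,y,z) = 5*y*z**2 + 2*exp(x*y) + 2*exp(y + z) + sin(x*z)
2*x**2*exp(x*y) - x**2*sin(x*z) + 2*y**2*exp(x*y) + 10*y - z**2*sin(x*z) + 4*exp(y + z)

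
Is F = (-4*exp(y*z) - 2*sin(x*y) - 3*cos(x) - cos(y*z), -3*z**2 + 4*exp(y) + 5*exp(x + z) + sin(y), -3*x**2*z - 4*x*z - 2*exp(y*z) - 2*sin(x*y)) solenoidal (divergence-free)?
No, ∇·F = -3*x**2 - 4*x - 2*y*exp(y*z) - 2*y*cos(x*y) + 4*exp(y) + 3*sin(x) + cos(y)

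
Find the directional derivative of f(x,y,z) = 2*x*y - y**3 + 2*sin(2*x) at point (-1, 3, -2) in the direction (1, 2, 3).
2*sqrt(14)*(-13 + cos(2))/7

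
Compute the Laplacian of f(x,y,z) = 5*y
0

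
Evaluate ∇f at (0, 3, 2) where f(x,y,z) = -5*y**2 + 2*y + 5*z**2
(0, -28, 20)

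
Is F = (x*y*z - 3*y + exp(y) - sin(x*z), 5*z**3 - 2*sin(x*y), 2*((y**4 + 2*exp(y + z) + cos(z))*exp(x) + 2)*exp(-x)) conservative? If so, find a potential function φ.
No, ∇×F = (8*y**3 - 15*z**2 + 4*exp(y + z), x*y - x*cos(x*z) + 4*exp(-x), -x*z - 2*y*cos(x*y) - exp(y) + 3) ≠ 0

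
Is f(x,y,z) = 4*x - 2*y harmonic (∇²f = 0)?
Yes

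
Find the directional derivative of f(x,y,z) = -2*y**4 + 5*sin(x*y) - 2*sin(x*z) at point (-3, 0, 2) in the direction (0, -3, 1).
3*sqrt(10)*(2*cos(6) + 15)/10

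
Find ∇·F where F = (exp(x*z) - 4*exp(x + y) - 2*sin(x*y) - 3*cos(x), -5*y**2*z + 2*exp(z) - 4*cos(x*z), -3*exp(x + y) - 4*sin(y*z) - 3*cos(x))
-10*y*z - 2*y*cos(x*y) - 4*y*cos(y*z) + z*exp(x*z) - 4*exp(x + y) + 3*sin(x)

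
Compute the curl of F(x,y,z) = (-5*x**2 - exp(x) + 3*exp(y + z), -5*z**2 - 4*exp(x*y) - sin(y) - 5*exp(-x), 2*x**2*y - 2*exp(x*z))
(2*x**2 + 10*z, -4*x*y + 2*z*exp(x*z) + 3*exp(y + z), -4*y*exp(x*y) - 3*exp(y + z) + 5*exp(-x))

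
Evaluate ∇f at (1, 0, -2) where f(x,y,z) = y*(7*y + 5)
(0, 5, 0)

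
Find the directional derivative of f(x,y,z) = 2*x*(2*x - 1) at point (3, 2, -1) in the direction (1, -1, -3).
2*sqrt(11)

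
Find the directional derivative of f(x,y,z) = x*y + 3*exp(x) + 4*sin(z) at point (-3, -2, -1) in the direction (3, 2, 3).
3*sqrt(22)*(-4*exp(3) + 3 + 4*exp(3)*cos(1))*exp(-3)/22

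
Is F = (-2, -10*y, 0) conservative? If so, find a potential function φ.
Yes, F is conservative. φ = -2*x - 5*y**2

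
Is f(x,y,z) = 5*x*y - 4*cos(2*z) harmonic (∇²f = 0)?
No, ∇²f = 16*cos(2*z)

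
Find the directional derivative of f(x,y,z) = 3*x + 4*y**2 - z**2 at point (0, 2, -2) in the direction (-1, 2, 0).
29*sqrt(5)/5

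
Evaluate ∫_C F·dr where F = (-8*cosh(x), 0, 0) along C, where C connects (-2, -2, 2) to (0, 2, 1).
-8*sinh(2)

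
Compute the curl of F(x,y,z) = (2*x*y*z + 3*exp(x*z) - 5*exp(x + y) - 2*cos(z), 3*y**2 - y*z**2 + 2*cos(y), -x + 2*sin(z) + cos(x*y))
(-x*sin(x*y) + 2*y*z, 2*x*y + 3*x*exp(x*z) + y*sin(x*y) + 2*sin(z) + 1, -2*x*z + 5*exp(x + y))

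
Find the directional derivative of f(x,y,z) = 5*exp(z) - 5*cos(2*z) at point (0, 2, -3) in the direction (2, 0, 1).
sqrt(5)*(1 - 2*exp(3)*sin(6))*exp(-3)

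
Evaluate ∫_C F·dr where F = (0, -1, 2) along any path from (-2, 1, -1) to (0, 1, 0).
2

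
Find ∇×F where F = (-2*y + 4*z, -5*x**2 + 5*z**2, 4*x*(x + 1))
(-10*z, -8*x, 2 - 10*x)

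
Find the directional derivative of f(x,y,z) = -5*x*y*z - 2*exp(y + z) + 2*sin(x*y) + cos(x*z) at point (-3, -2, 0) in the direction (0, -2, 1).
2*sqrt(5)*(-15*exp(2) + 1 + 6*exp(2)*cos(6))*exp(-2)/5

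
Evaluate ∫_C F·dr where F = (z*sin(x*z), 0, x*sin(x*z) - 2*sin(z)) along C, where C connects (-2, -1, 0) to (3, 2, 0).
0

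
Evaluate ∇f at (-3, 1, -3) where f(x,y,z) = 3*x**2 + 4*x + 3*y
(-14, 3, 0)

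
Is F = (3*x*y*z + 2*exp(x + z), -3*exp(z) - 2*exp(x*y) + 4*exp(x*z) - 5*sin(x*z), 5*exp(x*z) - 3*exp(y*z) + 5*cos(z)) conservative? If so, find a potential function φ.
No, ∇×F = (-4*x*exp(x*z) + 5*x*cos(x*z) - 3*z*exp(y*z) + 3*exp(z), 3*x*y - 5*z*exp(x*z) + 2*exp(x + z), -3*x*z - 2*y*exp(x*y) + 4*z*exp(x*z) - 5*z*cos(x*z)) ≠ 0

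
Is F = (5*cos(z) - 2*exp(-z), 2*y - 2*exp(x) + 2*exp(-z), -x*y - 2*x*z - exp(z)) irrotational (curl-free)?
No, ∇×F = (-x + 2*exp(-z), y + 2*z - 5*sin(z) + 2*exp(-z), -2*exp(x))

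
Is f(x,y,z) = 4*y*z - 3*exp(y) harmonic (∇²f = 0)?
No, ∇²f = -3*exp(y)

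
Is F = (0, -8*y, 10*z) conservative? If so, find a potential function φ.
Yes, F is conservative. φ = -4*y**2 + 5*z**2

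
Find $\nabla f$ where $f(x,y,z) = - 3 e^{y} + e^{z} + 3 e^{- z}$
(0, -3*exp(y), exp(z) - 3*exp(-z))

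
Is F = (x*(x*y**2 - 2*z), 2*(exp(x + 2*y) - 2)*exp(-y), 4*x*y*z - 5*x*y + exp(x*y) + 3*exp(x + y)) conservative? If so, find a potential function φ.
No, ∇×F = (4*x*z + x*exp(x*y) - 5*x + 3*exp(x + y), -2*x - 4*y*z - y*exp(x*y) + 5*y - 3*exp(x + y), -2*x**2*y + 2*exp(x + y)) ≠ 0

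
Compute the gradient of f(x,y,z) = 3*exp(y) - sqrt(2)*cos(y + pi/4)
(0, 3*exp(y) + sqrt(2)*sin(y + pi/4), 0)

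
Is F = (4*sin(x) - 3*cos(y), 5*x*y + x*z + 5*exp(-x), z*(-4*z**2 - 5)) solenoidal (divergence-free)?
No, ∇·F = 5*x - 12*z**2 + 4*cos(x) - 5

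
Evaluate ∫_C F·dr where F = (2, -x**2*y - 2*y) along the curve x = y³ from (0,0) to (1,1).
7/8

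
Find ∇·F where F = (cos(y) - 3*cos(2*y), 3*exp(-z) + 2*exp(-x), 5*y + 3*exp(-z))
-3*exp(-z)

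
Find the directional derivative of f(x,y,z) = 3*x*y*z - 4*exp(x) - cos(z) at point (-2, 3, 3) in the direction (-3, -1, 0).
3*sqrt(10)*(4 - 21*exp(2))*exp(-2)/10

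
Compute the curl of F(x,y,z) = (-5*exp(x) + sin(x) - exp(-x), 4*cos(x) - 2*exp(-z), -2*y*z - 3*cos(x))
(-2*z - 2*exp(-z), -3*sin(x), -4*sin(x))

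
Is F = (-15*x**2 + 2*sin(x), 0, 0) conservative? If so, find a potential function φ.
Yes, F is conservative. φ = -5*x**3 - 2*cos(x)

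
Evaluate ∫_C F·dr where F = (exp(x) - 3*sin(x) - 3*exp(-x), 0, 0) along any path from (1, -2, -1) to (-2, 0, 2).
-E - 3*cos(1) + 3*cos(2) - 3*exp(-1) + exp(-2) + 3*exp(2)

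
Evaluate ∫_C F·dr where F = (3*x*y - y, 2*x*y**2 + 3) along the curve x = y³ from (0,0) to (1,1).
325/84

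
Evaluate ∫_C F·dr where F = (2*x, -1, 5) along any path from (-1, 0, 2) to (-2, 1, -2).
-18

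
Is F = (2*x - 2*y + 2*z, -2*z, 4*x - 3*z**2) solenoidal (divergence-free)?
No, ∇·F = 2 - 6*z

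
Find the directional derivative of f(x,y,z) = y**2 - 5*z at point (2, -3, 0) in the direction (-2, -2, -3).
27*sqrt(17)/17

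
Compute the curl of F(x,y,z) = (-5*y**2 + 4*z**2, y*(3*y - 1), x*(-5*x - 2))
(0, 10*x + 8*z + 2, 10*y)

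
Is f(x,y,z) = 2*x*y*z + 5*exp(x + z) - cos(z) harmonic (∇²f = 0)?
No, ∇²f = 10*exp(x + z) + cos(z)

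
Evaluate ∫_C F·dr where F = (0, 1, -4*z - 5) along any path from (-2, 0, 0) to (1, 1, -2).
3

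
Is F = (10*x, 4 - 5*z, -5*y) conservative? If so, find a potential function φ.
Yes, F is conservative. φ = 5*x**2 - 5*y*z + 4*y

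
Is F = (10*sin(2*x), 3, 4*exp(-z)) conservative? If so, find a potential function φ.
Yes, F is conservative. φ = 3*y - 5*cos(2*x) - 4*exp(-z)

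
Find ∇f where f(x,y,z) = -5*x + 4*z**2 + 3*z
(-5, 0, 8*z + 3)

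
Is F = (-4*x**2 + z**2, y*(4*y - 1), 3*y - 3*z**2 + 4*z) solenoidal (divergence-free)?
No, ∇·F = -8*x + 8*y - 6*z + 3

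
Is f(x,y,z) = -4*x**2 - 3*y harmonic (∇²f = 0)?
No, ∇²f = -8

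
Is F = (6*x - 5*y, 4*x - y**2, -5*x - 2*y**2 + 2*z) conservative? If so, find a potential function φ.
No, ∇×F = (-4*y, 5, 9) ≠ 0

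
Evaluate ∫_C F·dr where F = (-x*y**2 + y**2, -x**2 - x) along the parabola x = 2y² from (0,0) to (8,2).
-1504/15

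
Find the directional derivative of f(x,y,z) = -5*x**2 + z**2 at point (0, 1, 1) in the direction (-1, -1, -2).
-2*sqrt(6)/3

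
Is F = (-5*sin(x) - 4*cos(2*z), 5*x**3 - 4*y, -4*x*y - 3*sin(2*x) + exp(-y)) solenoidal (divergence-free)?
No, ∇·F = -5*cos(x) - 4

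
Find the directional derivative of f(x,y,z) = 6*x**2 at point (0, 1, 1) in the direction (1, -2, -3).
0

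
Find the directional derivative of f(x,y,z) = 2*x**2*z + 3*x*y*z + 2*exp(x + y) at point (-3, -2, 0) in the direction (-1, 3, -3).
4*sqrt(19)*(1 - 27*exp(5))*exp(-5)/19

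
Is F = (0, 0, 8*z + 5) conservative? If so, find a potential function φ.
Yes, F is conservative. φ = z*(4*z + 5)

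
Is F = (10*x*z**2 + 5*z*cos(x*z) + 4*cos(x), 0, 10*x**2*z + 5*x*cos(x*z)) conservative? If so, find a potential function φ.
Yes, F is conservative. φ = 5*x**2*z**2 + 4*sin(x) + 5*sin(x*z)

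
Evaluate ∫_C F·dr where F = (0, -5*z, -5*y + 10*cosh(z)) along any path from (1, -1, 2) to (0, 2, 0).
-10*sinh(2) - 10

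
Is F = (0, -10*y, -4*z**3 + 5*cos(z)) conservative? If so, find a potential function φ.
Yes, F is conservative. φ = -5*y**2 - z**4 + 5*sin(z)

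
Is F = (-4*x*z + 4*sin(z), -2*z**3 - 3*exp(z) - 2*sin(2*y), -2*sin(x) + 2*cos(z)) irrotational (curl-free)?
No, ∇×F = (6*z**2 + 3*exp(z), -4*x + 2*cos(x) + 4*cos(z), 0)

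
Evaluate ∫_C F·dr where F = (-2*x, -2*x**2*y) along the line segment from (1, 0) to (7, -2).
-156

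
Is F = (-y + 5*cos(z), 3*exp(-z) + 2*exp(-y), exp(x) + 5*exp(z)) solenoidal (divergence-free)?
No, ∇·F = 5*exp(z) - 2*exp(-y)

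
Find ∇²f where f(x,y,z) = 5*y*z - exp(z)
-exp(z)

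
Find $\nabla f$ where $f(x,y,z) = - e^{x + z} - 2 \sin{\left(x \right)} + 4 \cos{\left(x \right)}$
(-exp(x + z) - 4*sin(x) - 2*cos(x), 0, -exp(x + z))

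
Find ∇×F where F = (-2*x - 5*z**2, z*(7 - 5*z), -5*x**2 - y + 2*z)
(10*z - 8, 10*x - 10*z, 0)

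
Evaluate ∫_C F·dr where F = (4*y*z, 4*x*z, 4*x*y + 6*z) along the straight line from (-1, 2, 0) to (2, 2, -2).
-20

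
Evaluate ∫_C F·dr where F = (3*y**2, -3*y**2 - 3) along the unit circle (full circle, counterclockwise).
0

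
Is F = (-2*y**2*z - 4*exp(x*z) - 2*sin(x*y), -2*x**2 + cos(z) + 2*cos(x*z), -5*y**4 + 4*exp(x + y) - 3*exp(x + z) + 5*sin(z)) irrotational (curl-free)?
No, ∇×F = (2*x*sin(x*z) - 20*y**3 + 4*exp(x + y) + sin(z), -4*x*exp(x*z) - 2*y**2 - 4*exp(x + y) + 3*exp(x + z), 2*x*cos(x*y) - 4*x + 4*y*z - 2*z*sin(x*z))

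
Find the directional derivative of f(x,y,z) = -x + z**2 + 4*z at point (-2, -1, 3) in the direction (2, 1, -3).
-16*sqrt(14)/7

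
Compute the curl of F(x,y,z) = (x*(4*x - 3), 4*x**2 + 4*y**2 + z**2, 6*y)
(6 - 2*z, 0, 8*x)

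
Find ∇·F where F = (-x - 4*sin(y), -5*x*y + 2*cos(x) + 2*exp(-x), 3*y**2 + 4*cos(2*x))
-5*x - 1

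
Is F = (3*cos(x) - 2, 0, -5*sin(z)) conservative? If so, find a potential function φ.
Yes, F is conservative. φ = -2*x + 3*sin(x) + 5*cos(z)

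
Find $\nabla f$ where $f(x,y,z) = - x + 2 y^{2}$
(-1, 4*y, 0)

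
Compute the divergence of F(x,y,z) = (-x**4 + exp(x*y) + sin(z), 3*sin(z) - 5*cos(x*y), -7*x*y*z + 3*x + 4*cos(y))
-4*x**3 - 7*x*y + 5*x*sin(x*y) + y*exp(x*y)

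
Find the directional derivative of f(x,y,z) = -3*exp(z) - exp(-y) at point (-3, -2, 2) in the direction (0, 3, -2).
9*sqrt(13)*exp(2)/13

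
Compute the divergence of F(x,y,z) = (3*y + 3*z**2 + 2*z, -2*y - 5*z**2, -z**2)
-2*z - 2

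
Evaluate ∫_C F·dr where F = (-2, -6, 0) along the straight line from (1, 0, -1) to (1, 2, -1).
-12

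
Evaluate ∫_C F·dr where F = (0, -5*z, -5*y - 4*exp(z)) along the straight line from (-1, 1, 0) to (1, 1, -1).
9 - 4*exp(-1)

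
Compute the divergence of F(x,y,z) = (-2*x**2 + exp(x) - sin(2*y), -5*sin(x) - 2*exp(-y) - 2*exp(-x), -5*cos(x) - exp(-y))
-4*x + exp(x) + 2*exp(-y)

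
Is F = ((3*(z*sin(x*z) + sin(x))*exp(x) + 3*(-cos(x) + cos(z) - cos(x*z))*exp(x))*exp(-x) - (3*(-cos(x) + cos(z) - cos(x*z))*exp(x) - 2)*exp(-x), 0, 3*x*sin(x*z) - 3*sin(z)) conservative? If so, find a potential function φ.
Yes, F is conservative. φ = (3*(-cos(x) + cos(z) - cos(x*z))*exp(x) - 2)*exp(-x)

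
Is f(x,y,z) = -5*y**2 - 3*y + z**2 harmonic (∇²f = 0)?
No, ∇²f = -8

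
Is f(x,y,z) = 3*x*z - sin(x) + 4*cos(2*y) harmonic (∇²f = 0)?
No, ∇²f = sin(x) - 16*cos(2*y)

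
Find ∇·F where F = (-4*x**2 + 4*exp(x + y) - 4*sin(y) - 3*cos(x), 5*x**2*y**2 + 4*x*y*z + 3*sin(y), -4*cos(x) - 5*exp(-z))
10*x**2*y + 4*x*z - 8*x + 4*exp(x + y) + 3*sin(x) + 3*cos(y) + 5*exp(-z)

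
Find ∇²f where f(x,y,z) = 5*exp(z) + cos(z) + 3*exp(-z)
5*exp(z) - cos(z) + 3*exp(-z)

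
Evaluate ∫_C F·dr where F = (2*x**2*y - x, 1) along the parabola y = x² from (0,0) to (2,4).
74/5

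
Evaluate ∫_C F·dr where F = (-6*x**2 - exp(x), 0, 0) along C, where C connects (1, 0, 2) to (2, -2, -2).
-14 - exp(2) + E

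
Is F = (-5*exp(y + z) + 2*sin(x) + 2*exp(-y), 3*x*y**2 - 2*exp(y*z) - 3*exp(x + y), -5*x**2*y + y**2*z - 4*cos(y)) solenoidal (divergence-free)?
No, ∇·F = 6*x*y + y**2 - 2*z*exp(y*z) - 3*exp(x + y) + 2*cos(x)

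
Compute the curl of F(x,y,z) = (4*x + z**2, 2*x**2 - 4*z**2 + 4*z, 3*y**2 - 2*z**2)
(6*y + 8*z - 4, 2*z, 4*x)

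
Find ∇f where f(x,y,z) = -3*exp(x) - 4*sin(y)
(-3*exp(x), -4*cos(y), 0)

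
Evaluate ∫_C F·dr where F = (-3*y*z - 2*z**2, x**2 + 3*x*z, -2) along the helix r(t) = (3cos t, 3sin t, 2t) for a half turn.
-96 - 4*pi + 51*pi**2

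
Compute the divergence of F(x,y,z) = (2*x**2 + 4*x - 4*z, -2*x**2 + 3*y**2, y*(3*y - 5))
4*x + 6*y + 4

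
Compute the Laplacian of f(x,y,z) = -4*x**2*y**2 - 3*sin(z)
-8*x**2 - 8*y**2 + 3*sin(z)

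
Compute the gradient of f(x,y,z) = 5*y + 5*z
(0, 5, 5)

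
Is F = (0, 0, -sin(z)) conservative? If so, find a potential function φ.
Yes, F is conservative. φ = cos(z)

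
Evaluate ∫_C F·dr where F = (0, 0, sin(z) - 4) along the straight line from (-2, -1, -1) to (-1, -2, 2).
-12 - cos(2) + cos(1)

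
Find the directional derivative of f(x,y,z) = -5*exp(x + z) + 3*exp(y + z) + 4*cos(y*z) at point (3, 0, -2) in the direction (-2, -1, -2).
(-9 + 20*exp(3))*exp(-2)/3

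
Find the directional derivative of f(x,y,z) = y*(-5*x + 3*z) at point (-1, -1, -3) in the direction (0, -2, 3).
-sqrt(13)/13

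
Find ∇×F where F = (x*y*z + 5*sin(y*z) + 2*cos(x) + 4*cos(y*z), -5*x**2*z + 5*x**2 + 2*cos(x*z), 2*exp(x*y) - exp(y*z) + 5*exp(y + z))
(5*x**2 + 2*x*exp(x*y) + 2*x*sin(x*z) - z*exp(y*z) + 5*exp(y + z), y*(x - 2*exp(x*y) - 4*sin(y*z) + 5*cos(y*z)), -11*x*z + 10*x - 2*z*sin(x*z) + 4*z*sin(y*z) - 5*z*cos(y*z))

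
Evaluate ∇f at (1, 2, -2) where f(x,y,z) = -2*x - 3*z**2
(-2, 0, 12)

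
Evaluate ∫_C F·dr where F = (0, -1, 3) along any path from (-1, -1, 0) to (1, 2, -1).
-6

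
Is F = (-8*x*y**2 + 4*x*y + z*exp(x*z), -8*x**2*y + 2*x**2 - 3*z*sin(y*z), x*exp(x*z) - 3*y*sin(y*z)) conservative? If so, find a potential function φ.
Yes, F is conservative. φ = -4*x**2*y**2 + 2*x**2*y + exp(x*z) + 3*cos(y*z)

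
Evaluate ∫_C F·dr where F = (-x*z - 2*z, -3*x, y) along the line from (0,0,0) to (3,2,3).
-24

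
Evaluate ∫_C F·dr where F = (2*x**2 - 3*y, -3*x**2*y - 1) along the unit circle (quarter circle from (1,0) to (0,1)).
-29/12 + 3*pi/4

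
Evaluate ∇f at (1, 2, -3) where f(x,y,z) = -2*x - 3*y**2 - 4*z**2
(-2, -12, 24)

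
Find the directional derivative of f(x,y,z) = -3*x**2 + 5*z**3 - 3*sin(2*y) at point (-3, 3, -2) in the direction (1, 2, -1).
-sqrt(6)*(2*cos(6) + 7)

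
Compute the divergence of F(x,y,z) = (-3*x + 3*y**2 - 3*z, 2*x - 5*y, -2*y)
-8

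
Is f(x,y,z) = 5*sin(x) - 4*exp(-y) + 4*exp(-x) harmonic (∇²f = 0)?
No, ∇²f = -5*sin(x) - 4*exp(-y) + 4*exp(-x)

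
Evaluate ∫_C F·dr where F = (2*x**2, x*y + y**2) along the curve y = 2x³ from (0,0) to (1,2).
106/21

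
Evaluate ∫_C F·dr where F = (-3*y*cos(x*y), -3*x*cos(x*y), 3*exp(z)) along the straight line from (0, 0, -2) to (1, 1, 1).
-3*sin(1) - 3*exp(-2) + 3*E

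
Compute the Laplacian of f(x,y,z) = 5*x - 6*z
0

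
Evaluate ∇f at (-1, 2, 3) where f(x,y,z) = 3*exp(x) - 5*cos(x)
(-5*sin(1) + 3*exp(-1), 0, 0)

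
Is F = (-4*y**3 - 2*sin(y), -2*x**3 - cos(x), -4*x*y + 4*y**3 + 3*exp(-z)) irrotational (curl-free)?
No, ∇×F = (-4*x + 12*y**2, 4*y, -6*x**2 + 12*y**2 + sin(x) + 2*cos(y))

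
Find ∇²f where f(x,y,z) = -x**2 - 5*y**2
-12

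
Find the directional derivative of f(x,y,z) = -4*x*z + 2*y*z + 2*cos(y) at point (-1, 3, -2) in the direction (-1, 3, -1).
-6*sqrt(11)*(sin(3) + 5)/11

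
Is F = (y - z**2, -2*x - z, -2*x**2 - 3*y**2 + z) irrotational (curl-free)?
No, ∇×F = (1 - 6*y, 4*x - 2*z, -3)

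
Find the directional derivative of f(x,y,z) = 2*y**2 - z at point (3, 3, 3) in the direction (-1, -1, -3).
-9*sqrt(11)/11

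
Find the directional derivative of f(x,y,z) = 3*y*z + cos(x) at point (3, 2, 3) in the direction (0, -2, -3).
-36*sqrt(13)/13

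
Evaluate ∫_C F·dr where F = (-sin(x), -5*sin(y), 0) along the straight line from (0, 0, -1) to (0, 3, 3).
-5 + 5*cos(3)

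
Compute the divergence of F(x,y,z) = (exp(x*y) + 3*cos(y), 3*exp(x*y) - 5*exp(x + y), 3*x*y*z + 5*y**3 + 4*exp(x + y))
3*x*y + 3*x*exp(x*y) + y*exp(x*y) - 5*exp(x + y)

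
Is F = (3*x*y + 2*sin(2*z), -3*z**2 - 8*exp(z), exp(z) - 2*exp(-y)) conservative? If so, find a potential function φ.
No, ∇×F = (6*z + 8*exp(z) + 2*exp(-y), 4*cos(2*z), -3*x) ≠ 0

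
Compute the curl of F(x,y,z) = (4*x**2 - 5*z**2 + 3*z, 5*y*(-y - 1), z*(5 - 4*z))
(0, 3 - 10*z, 0)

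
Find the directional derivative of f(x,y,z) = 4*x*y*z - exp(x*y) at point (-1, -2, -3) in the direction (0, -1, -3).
sqrt(10)*(-36 - exp(2))/10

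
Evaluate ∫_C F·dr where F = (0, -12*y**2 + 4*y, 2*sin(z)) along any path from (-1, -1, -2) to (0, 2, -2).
-30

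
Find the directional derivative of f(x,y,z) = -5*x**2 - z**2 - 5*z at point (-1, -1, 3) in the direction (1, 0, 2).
-12*sqrt(5)/5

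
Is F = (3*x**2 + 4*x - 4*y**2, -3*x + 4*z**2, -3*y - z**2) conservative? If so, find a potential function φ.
No, ∇×F = (-8*z - 3, 0, 8*y - 3) ≠ 0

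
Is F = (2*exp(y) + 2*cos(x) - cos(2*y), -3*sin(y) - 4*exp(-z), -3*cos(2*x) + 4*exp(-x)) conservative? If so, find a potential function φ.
No, ∇×F = (-4*exp(-z), -6*sin(2*x) + 4*exp(-x), -2*exp(y) - 2*sin(2*y)) ≠ 0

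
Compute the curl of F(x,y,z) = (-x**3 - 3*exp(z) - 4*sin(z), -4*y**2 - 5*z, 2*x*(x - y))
(5 - 2*x, -4*x + 2*y - 3*exp(z) - 4*cos(z), 0)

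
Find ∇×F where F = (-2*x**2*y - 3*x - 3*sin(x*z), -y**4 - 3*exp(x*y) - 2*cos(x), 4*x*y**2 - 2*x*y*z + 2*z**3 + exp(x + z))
(2*x*(4*y - z), -3*x*cos(x*z) - 4*y**2 + 2*y*z - exp(x + z), 2*x**2 - 3*y*exp(x*y) + 2*sin(x))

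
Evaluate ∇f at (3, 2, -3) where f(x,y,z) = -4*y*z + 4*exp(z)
(0, 12, -8 + 4*exp(-3))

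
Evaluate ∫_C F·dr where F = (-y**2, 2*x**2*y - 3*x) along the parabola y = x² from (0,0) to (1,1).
-23/15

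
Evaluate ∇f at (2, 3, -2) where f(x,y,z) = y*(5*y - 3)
(0, 27, 0)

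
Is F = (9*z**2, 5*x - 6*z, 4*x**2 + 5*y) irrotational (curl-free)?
No, ∇×F = (11, -8*x + 18*z, 5)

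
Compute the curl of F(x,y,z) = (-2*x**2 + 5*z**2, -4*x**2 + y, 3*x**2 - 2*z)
(0, -6*x + 10*z, -8*x)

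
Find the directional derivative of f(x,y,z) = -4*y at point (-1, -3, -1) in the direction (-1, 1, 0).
-2*sqrt(2)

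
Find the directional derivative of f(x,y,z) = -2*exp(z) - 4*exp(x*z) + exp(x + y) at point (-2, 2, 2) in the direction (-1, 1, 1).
2*sqrt(3)*(8 - exp(6))*exp(-4)/3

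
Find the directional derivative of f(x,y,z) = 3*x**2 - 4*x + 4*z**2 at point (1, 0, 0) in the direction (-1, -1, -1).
-2*sqrt(3)/3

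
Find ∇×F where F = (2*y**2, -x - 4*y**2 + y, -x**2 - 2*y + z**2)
(-2, 2*x, -4*y - 1)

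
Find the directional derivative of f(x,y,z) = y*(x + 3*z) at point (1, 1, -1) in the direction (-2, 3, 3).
sqrt(22)/22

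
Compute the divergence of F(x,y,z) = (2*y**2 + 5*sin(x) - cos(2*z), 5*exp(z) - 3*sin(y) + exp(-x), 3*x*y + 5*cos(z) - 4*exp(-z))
-5*sin(z) + 5*cos(x) - 3*cos(y) + 4*exp(-z)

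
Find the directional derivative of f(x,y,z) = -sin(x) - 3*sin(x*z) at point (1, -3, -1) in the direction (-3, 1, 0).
-3*sqrt(10)*cos(1)/5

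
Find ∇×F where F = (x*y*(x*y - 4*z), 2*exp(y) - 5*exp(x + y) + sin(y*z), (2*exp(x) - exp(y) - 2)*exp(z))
(-y*cos(y*z) - exp(y + z), -4*x*y - 2*exp(x + z), -2*x**2*y + 4*x*z - 5*exp(x + y))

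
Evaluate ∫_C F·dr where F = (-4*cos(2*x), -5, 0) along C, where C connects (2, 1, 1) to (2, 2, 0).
-5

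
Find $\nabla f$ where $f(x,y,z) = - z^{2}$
(0, 0, -2*z)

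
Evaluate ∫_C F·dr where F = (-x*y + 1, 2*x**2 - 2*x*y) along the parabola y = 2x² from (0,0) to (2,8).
-382/5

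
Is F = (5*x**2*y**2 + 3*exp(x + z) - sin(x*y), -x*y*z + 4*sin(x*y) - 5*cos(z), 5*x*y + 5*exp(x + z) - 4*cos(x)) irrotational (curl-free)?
No, ∇×F = (x*y + 5*x - 5*sin(z), -5*y - 2*exp(x + z) - 4*sin(x), -10*x**2*y + x*cos(x*y) - y*z + 4*y*cos(x*y))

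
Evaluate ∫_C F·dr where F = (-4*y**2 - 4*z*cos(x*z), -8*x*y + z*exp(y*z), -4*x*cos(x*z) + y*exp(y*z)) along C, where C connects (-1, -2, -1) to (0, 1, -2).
-16 - exp(2) + exp(-2) + 4*sin(1)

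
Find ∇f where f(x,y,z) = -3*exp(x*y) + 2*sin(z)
(-3*y*exp(x*y), -3*x*exp(x*y), 2*cos(z))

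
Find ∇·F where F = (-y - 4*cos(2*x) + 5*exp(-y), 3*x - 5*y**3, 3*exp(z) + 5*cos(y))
-15*y**2 + 3*exp(z) + 8*sin(2*x)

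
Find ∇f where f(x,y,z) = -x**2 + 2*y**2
(-2*x, 4*y, 0)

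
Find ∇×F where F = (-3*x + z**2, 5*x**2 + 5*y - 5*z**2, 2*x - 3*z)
(10*z, 2*z - 2, 10*x)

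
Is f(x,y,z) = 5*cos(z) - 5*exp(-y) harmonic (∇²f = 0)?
No, ∇²f = -5*cos(z) - 5*exp(-y)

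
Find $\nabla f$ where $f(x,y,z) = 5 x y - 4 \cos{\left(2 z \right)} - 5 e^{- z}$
(5*y, 5*x, 8*sin(2*z) + 5*exp(-z))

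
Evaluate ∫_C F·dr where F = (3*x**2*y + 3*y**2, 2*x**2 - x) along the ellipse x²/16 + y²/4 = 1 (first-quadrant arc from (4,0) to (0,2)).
32/3 - 26*pi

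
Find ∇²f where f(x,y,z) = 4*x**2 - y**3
8 - 6*y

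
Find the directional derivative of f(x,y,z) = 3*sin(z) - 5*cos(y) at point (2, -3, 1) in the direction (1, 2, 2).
-10*sin(3)/3 + 2*cos(1)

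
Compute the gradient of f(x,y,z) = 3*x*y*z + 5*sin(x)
(3*y*z + 5*cos(x), 3*x*z, 3*x*y)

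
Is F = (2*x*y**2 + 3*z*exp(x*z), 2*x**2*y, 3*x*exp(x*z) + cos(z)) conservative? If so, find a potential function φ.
Yes, F is conservative. φ = x**2*y**2 + 3*exp(x*z) + sin(z)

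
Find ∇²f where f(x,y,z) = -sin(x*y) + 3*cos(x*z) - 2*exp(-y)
x**2*sin(x*y) - 3*x**2*cos(x*z) + y**2*sin(x*y) - 3*z**2*cos(x*z) - 2*exp(-y)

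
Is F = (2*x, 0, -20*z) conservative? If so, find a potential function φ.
Yes, F is conservative. φ = x**2 - 10*z**2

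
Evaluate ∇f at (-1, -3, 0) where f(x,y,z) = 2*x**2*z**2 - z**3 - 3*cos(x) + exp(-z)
(-3*sin(1), 0, -1)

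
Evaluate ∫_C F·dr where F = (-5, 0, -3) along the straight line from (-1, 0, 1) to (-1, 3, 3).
-6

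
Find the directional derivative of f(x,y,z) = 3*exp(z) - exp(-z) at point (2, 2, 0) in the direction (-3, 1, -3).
-12*sqrt(19)/19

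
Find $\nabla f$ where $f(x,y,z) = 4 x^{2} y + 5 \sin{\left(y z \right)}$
(8*x*y, 4*x**2 + 5*z*cos(y*z), 5*y*cos(y*z))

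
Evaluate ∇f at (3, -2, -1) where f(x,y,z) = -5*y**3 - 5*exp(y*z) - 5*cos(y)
(0, -60 - 5*sin(2) + 5*exp(2), 10*exp(2))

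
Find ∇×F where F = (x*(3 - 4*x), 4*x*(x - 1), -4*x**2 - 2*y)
(-2, 8*x, 8*x - 4)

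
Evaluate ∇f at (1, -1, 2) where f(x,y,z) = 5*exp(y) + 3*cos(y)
(0, 5*exp(-1) + 3*sin(1), 0)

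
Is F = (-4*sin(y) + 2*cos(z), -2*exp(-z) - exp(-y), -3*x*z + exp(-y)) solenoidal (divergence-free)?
No, ∇·F = -3*x + exp(-y)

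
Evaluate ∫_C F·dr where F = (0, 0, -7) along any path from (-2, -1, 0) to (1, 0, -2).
14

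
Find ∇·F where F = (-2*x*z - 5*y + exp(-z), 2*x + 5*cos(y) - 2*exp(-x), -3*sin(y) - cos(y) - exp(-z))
-2*z - 5*sin(y) + exp(-z)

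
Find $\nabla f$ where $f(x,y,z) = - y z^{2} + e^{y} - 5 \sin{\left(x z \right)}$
(-5*z*cos(x*z), -z**2 + exp(y), -5*x*cos(x*z) - 2*y*z)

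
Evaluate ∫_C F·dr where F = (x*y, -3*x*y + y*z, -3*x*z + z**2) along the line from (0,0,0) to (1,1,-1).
-7/3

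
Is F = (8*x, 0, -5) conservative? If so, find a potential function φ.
Yes, F is conservative. φ = 4*x**2 - 5*z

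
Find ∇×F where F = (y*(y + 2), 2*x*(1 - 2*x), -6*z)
(0, 0, -8*x - 2*y)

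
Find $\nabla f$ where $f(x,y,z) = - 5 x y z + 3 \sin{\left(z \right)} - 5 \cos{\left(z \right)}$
(-5*y*z, -5*x*z, -5*x*y + 5*sin(z) + 3*cos(z))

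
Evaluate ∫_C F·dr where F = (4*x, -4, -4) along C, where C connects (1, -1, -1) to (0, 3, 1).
-26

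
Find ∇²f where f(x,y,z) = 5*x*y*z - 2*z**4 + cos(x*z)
-x**2*cos(x*z) - z**2*cos(x*z) - 24*z**2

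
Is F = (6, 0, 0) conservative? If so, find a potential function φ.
Yes, F is conservative. φ = 6*x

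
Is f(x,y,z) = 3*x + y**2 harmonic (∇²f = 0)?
No, ∇²f = 2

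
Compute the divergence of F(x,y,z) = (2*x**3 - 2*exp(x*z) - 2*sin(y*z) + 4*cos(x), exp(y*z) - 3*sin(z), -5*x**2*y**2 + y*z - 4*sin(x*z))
6*x**2 - 4*x*cos(x*z) + y - 2*z*exp(x*z) + z*exp(y*z) - 4*sin(x)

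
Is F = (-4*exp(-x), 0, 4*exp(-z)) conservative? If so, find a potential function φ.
Yes, F is conservative. φ = -4*exp(-z) + 4*exp(-x)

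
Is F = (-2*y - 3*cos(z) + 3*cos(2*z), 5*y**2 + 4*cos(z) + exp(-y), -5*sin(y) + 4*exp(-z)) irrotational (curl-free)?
No, ∇×F = (4*sin(z) - 5*cos(y), 3*sin(z) - 6*sin(2*z), 2)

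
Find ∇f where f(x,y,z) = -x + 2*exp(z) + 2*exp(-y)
(-1, -2*exp(-y), 2*exp(z))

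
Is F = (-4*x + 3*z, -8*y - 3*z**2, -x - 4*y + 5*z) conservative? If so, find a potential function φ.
No, ∇×F = (6*z - 4, 4, 0) ≠ 0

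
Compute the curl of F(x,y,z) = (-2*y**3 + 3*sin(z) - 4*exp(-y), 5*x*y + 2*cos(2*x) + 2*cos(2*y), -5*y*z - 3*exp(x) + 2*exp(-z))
(-5*z, 3*exp(x) + 3*cos(z), 6*y**2 + 5*y - 4*sin(2*x) - 4*exp(-y))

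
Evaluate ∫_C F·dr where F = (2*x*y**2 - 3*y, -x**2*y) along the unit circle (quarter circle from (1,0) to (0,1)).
-3/4 + 3*pi/4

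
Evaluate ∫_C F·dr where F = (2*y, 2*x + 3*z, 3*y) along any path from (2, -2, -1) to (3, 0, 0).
2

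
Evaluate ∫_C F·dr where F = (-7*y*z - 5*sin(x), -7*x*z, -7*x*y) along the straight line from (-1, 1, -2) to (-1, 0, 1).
14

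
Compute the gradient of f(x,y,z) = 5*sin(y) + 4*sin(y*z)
(0, 4*z*cos(y*z) + 5*cos(y), 4*y*cos(y*z))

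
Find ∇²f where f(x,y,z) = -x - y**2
-2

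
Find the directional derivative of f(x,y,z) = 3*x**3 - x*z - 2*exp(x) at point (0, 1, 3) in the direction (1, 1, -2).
-5*sqrt(6)/6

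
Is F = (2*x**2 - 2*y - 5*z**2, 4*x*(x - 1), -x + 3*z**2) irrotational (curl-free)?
No, ∇×F = (0, 1 - 10*z, 8*x - 2)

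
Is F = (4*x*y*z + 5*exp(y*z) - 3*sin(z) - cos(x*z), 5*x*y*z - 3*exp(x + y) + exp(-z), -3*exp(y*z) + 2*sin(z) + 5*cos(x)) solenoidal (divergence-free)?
No, ∇·F = 5*x*z + 4*y*z - 3*y*exp(y*z) + z*sin(x*z) - 3*exp(x + y) + 2*cos(z)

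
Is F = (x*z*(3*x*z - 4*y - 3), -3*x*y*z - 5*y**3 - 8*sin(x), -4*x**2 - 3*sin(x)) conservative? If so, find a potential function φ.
No, ∇×F = (3*x*y, 6*x**2*z - 4*x*y + 5*x + 3*cos(x), 4*x*z - 3*y*z - 8*cos(x)) ≠ 0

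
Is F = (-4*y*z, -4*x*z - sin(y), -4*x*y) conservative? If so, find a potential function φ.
Yes, F is conservative. φ = -4*x*y*z + cos(y)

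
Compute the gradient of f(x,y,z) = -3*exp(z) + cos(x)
(-sin(x), 0, -3*exp(z))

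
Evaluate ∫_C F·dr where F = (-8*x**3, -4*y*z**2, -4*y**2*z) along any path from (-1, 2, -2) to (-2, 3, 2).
-70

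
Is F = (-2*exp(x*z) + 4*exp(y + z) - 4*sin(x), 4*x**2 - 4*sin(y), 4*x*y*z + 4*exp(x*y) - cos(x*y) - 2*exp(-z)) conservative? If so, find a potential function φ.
No, ∇×F = (x*(4*z + 4*exp(x*y) + sin(x*y)), -2*x*exp(x*z) - 4*y*z - 4*y*exp(x*y) - y*sin(x*y) + 4*exp(y + z), 8*x - 4*exp(y + z)) ≠ 0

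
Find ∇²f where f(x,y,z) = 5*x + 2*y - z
0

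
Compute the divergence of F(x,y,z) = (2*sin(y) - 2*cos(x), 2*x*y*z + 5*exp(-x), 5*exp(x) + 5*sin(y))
2*x*z + 2*sin(x)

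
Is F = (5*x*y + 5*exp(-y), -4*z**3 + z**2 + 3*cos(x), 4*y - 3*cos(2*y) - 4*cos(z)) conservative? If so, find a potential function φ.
No, ∇×F = (12*z**2 - 2*z + 6*sin(2*y) + 4, 0, -5*x - 3*sin(x) + 5*exp(-y)) ≠ 0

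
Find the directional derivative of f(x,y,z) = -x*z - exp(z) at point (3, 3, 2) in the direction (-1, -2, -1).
sqrt(6)*(5 + exp(2))/6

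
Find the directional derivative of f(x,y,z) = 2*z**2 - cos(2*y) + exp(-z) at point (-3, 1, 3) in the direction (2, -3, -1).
sqrt(14)*(-12*exp(3) - 6*exp(3)*sin(2) + 1)*exp(-3)/14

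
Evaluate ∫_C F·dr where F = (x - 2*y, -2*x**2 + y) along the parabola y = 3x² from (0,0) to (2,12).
10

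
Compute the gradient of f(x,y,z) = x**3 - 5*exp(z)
(3*x**2, 0, -5*exp(z))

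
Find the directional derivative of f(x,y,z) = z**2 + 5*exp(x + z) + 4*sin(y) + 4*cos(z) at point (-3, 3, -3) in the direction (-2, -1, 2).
-4 + 8*sin(3)/3 - 4*cos(3)/3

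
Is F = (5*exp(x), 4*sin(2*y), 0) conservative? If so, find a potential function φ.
Yes, F is conservative. φ = 5*exp(x) - 2*cos(2*y)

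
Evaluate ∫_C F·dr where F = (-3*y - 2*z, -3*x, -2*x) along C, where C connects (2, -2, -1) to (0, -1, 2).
-16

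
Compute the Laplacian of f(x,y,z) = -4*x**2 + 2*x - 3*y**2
-14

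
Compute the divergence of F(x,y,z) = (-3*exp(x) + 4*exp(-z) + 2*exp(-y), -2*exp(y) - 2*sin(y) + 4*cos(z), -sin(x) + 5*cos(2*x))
-3*exp(x) - 2*exp(y) - 2*cos(y)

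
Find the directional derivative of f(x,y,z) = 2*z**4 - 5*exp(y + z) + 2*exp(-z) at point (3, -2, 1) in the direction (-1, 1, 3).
2*sqrt(11)*(-13 + 12*E)*exp(-1)/11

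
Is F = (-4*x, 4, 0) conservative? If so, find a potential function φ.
Yes, F is conservative. φ = -2*x**2 + 4*y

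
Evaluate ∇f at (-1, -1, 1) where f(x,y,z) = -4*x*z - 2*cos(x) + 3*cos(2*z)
(-4 - 2*sin(1), 0, 4 - 6*sin(2))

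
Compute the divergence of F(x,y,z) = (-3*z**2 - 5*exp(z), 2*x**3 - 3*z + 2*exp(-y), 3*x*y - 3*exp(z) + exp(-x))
-3*exp(z) - 2*exp(-y)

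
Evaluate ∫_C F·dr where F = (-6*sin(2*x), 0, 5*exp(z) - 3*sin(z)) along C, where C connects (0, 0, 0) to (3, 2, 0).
-3 + 3*cos(6)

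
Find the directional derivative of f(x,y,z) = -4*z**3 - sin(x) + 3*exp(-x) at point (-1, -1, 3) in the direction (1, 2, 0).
-sqrt(5)*(cos(1) + 3*E)/5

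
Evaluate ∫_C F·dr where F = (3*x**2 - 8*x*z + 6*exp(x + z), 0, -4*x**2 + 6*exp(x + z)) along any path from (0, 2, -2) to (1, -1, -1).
11 - 6*exp(-2)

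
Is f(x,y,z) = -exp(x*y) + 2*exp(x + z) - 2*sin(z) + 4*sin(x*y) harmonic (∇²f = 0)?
No, ∇²f = -x**2*(exp(x*y) + 4*sin(x*y)) - y**2*exp(x*y) - 4*y**2*sin(x*y) + 4*exp(x + z) + 2*sin(z)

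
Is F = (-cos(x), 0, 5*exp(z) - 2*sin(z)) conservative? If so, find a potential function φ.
Yes, F is conservative. φ = 5*exp(z) - sin(x) + 2*cos(z)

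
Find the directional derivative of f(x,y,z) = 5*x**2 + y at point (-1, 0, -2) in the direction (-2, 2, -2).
11*sqrt(3)/3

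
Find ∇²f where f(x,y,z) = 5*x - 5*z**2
-10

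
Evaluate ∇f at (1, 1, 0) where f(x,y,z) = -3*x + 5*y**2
(-3, 10, 0)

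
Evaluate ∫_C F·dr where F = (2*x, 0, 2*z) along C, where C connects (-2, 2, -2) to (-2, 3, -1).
-3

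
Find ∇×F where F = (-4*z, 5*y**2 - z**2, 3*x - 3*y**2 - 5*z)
(-6*y + 2*z, -7, 0)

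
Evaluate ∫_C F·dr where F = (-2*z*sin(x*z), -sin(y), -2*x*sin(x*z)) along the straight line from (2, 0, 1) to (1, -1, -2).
-1 + cos(1)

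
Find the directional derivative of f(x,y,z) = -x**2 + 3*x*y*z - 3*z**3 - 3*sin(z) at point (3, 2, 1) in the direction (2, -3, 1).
-3*sqrt(14)*(cos(1) + 6)/14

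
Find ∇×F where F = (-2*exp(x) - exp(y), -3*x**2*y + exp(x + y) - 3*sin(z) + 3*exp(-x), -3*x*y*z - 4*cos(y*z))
(-3*x*z + 4*z*sin(y*z) + 3*cos(z), 3*y*z, -6*x*y + exp(y) + exp(x + y) - 3*exp(-x))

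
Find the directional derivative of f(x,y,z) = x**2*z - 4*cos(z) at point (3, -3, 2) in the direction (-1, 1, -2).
-sqrt(6)*(4*sin(2) + 15)/3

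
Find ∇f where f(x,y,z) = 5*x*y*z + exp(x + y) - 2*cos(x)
(5*y*z + exp(x + y) + 2*sin(x), 5*x*z + exp(x + y), 5*x*y)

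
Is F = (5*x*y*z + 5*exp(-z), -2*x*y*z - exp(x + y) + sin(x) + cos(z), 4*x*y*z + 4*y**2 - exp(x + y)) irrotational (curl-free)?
No, ∇×F = (2*x*y + 4*x*z + 8*y - exp(x + y) + sin(z), 5*x*y - 4*y*z + exp(x + y) - 5*exp(-z), -5*x*z - 2*y*z - exp(x + y) + cos(x))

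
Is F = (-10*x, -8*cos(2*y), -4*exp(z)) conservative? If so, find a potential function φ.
Yes, F is conservative. φ = -5*x**2 - 4*exp(z) - 4*sin(2*y)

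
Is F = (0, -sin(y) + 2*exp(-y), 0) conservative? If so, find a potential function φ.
Yes, F is conservative. φ = cos(y) - 2*exp(-y)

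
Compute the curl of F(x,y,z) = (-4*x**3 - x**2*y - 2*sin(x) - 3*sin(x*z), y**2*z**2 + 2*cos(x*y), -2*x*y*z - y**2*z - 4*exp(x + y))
(-2*x*z - 2*y**2*z - 2*y*z - 4*exp(x + y), -3*x*cos(x*z) + 2*y*z + 4*exp(x + y), x**2 - 2*y*sin(x*y))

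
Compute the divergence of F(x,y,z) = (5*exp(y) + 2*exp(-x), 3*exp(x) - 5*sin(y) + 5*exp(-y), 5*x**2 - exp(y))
-5*cos(y) - 5*exp(-y) - 2*exp(-x)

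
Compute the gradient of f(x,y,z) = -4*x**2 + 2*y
(-8*x, 2, 0)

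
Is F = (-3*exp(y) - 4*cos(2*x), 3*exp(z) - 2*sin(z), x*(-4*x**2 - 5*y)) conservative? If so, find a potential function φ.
No, ∇×F = (-5*x - 3*exp(z) + 2*cos(z), 12*x**2 + 5*y, 3*exp(y)) ≠ 0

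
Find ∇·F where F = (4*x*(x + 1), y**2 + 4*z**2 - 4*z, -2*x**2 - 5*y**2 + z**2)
8*x + 2*y + 2*z + 4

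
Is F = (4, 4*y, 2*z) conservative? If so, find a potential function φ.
Yes, F is conservative. φ = 4*x + 2*y**2 + z**2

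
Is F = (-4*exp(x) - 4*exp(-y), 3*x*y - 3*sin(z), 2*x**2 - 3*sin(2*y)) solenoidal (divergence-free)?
No, ∇·F = 3*x - 4*exp(x)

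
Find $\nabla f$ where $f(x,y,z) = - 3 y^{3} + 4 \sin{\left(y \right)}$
(0, -9*y**2 + 4*cos(y), 0)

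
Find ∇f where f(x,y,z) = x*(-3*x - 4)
(-6*x - 4, 0, 0)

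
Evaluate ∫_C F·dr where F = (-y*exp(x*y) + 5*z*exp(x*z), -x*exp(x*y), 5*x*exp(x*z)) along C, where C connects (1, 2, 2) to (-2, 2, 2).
4*(1 - exp(6))*exp(-4)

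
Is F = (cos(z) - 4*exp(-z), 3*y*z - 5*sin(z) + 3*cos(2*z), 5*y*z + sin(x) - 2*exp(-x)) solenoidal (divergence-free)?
No, ∇·F = 5*y + 3*z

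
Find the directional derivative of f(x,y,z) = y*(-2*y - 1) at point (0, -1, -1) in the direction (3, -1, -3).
-3*sqrt(19)/19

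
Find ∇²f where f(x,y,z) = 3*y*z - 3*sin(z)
3*sin(z)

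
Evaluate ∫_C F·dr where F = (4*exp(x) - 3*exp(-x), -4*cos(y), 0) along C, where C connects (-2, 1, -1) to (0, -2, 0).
-3*exp(2) - 4*exp(-2) + 4*sin(1) + 4*sin(2) + 7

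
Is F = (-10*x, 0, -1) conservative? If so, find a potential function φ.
Yes, F is conservative. φ = -5*x**2 - z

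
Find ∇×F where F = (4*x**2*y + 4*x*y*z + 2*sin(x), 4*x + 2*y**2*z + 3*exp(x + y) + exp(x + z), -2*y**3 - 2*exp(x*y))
(-2*x*exp(x*y) - 8*y**2 - exp(x + z), 2*y*(2*x + exp(x*y)), -4*x**2 - 4*x*z + 3*exp(x + y) + exp(x + z) + 4)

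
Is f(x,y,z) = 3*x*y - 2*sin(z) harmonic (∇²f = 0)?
No, ∇²f = 2*sin(z)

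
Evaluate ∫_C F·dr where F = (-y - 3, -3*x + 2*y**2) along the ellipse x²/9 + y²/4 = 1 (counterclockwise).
-12*pi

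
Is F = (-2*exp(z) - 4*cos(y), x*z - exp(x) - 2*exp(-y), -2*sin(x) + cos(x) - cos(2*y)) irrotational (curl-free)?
No, ∇×F = (-x + 2*sin(2*y), -2*exp(z) + sin(x) + 2*cos(x), z - exp(x) - 4*sin(y))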